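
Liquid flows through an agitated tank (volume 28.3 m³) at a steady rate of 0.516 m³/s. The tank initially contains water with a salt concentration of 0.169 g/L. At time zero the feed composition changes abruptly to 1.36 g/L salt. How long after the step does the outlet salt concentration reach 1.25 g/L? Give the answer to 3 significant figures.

131 s

Species balance: V dC/dt = Q(C_in − C) ⇒ τ = V/Q = 54.845 s.
C(t) = C_in + (C₀ − C_in) e^(−t/τ). Set C = 1.25 and solve for t:
e^(−t/τ) = (C − C_in)/(C₀ − C_in) = (1.25 − 1.36)/(0.169 − 1.36) = 0.092359
t = −τ ln(…) = 54.845 × 2.3821 = 130.64 s.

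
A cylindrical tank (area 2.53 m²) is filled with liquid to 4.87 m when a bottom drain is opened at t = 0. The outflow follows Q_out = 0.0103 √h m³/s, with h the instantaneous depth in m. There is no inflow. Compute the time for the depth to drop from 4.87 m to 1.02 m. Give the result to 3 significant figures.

588 s

With no inflow, A dh/dt = −0.0103 √h.
This is separable: 2 d(√h)/dt = −0.0103/A, so √h = √h₀ − (0.0103/(2A)) t.
t = 2A(√h₀ − √h)/0.0103 = 2·2.53·(√4.87 − √1.02)/0.0103
  = 5.0600 × (2.2068 − 1.0100) / 0.0103 = 587.97 s.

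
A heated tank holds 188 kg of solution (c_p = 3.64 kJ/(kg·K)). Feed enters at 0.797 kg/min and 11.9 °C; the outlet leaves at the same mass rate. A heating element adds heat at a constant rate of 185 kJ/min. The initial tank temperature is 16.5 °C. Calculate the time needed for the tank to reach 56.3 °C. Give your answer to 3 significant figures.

First-law balance (no shaft work): M c_p dT/dt = ṁ c_p (T_in − T) + 185.
τ = M/ṁ = 235.88 min; T_ss = T_in + Q̇/(ṁ c_p) = 75.669 °C.
T(t) = T_ss + (T₀ − T_ss) e^(−t/τ). Set T = 56.3:
e^(−t/τ) = (56.3 − 75.669)/(16.5 − 75.669) = 0.32735
t = −235.88 · ln(0.32735) = 263.42 min.

263 min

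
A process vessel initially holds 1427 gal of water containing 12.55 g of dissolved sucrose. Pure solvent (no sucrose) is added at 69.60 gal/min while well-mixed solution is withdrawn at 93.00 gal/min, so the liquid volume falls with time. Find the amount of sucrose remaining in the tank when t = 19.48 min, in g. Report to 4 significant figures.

2.719 g

Total volume: dV/dt = Q_in − Q_out = -23.4000 gal/min, so V(t) = 1427 − 23.4000 t and V(19.48) = 971.168 gal.
No sucrose enters, so dm/dt = −Q_out · (m/V).
Separate: dm/m = −Q_out dt/V(t) ⇒ ln(m/m₀) = −(Q_out/(Q_in−Q_out)) ln(V/V₀).
m = m₀ (V₀/V)^(Q_out/(Q_in−Q_out)) = 12.55 × (1427/971.168)^(-3.97436) = 2.71901 g.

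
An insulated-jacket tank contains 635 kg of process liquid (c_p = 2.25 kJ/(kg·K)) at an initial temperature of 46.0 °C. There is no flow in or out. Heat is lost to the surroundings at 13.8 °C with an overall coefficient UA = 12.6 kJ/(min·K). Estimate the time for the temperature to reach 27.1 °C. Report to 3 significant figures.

Unsteady energy balance on the tank contents: M c_p dT/dt = −UA(T − T_amb).
τ = M c_p/UA = 113.39 min; T_ss = T_amb = 13.800 °C.
T(t) = T_ss + (T₀ − T_ss)e^(−t/τ); set T = 27.1:
t = −τ ln[(T − T_ss)/(T₀ − T_ss)] = −113.39 · ln(0.41304) = 100.26 min.

100 min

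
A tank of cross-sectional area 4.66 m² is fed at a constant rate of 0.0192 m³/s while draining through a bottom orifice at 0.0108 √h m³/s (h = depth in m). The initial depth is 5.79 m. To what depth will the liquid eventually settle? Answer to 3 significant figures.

3.16 m

A dh/dt = Q_in − 0.0108 √h. Steady state requires inflow = outflow:
Q_in = 0.0108 √h_ss ⇒ √h_ss = 0.0192/0.0108 = 1.7778.
h_ss = 1.7778² = 3.1605 m. (Since h₀ = 5.79 m > h_ss, the level will fall toward this value.)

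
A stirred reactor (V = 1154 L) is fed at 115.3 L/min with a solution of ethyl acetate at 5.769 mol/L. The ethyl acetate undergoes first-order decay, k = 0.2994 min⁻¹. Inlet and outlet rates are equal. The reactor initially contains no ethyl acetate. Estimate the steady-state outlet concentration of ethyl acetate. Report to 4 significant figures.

1.443 mol/L

Species balance: V dC/dt = Q C_in − Q C − k V C.
Steady state (dC/dt = 0): C_ss = Q C_in/(Q + kV) = C_in/(1 + kV/Q).
C_ss = 115.3·5.769/(115.3 + 0.2994·1154) = 665.166/460.808 = 1.44348 mol/L.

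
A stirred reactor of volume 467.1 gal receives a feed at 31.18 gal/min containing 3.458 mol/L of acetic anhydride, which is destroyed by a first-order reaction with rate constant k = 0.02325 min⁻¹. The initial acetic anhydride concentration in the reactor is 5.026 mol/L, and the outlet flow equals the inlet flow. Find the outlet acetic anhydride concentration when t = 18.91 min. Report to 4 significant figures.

Species balance: V dC/dt = Q C_in − Q C − k V C.
This is linear with rate a = Q/V + k = 0.0900023 min⁻¹.
C_ss = Q C_in/(Q + kV) = 2.56471 mol/L; C(t) = C_ss + (C₀ − C_ss) e^(−a t).
C(18.91) = 2.56471 + (2.46129)·e^(−0.0900023·18.91) = 2.56471 + (2.46129)·0.182329 = 3.01347 mol/L.

3.013 mol/L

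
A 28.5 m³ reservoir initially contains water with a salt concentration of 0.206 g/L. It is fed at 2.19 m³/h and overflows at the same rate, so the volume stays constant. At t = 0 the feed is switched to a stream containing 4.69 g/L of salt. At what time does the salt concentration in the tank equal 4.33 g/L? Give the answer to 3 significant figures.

32.8 h

Species balance: V dC/dt = Q(C_in − C) ⇒ τ = V/Q = 13.014 h.
C(t) = C_in + (C₀ − C_in) e^(−t/τ). Set C = 4.33 and solve for t:
e^(−t/τ) = (C − C_in)/(C₀ − C_in) = (4.33 − 4.69)/(0.206 − 4.69) = 0.080285
t = −τ ln(…) = 13.014 × 2.5222 = 32.823 h.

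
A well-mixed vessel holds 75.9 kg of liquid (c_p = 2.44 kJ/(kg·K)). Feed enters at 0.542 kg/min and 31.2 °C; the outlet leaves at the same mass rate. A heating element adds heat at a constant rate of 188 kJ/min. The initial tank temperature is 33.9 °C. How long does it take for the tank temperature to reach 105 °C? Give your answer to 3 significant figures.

Heat balance on the well-mixed liquid: M c_p dT/dt = ṁ c_p (T_in − T) + 188.
τ = M/ṁ = 140.04 min; T_ss = T_in + Q̇/(ṁ c_p) = 173.36 °C.
T(t) = T_ss + (T₀ − T_ss) e^(−t/τ). Set T = 105:
e^(−t/τ) = (105 − 173.36)/(33.9 − 173.36) = 0.49017
t = −140.04 · ln(0.49017) = 99.848 min.

99.8 min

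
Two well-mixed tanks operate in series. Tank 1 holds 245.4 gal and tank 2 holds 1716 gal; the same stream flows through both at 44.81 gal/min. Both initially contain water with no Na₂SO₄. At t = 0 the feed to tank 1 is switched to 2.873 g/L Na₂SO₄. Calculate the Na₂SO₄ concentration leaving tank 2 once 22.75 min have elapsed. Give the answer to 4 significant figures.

Time constants: τᵢ = Vᵢ/Q for each well-mixed tank.
τ₁ = 245.4/44.81 = 5.47646 min; τ₂ = 1716/44.81 = 38.2950 min.
Solving the cascade with C₁(0)=C₂(0)=0 gives C₂(t) = C_in[1 − (τ₁ e^(−t/τ₁) − τ₂ e^(−t/τ₂))/(τ₁ − τ₂)].
At t = 22.75: e^(−t/τ₁) = 0.0156992, e^(−t/τ₂) = 0.552075.
C₂ = 2.873·[1 − (5.47646·0.0156992 − 38.2950·0.552075)/(-32.8186)] = 2.873·0.358420 = 1.02974 g/L.

1.030 g/L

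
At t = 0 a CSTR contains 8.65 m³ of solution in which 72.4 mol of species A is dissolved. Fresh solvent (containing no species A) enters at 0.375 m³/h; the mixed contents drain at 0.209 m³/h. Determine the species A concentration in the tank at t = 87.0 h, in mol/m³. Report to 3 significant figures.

Let m(t) be the amount of species A. Volume: V(t) = V₀ + (Q_in − Q_out) t = 8.65 + 0.16600 t; V(87.0) = 23.092 m³.
Solute balance: dm/dt = 0 − Q_out C = −Q_out m/V(t).
Separate: dm/m = −Q_out dt/V(t) ⇒ ln(m/m₀) = −(Q_out/(Q_in−Q_out)) ln(V/V₀).
m = m₀ (V₀/V)^(Q_out/(Q_in−Q_out)) = 72.4 × (8.65/23.092)^(1.2590) = 21.029 mol.
C = m/V = 21.029/23.092 = 0.91068 mol/m³.

0.911 mol/m³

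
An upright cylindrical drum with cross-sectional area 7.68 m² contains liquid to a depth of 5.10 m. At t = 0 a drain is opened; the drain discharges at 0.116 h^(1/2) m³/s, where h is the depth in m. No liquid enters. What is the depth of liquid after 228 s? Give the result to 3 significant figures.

Unsteady balance on liquid volume: A dh/dt = −0.116 √h.
∫ h^(−1/2) dh = −(0.116/A) ∫ dt, giving 2√h = 2√h₀ − (0.116/A) t.
√h = √5.10 − 0.116·228/(2·7.68) = 2.2583 − 1.7219 = 0.53644.
h = 0.53644² = 0.28777 m.

0.288 m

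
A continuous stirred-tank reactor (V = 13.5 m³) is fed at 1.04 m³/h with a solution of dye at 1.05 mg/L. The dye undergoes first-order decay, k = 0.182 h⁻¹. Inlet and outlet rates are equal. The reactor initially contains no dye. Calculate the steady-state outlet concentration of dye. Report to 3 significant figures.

0.312 mg/L

V dC/dt = Q(C_in − C) − k V C.
At steady state: 0 = Q C_in − (Q + kV) C_ss, so C_ss = Q C_in/(Q + kV).
C_ss = 1.04·1.05/(1.04 + 0.182·13.5) = 1.0920/3.4970 = 0.31227 mg/L.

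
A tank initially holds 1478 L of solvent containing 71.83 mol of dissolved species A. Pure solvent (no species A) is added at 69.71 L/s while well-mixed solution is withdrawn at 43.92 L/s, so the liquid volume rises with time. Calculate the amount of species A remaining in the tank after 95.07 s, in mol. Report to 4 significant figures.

13.58 mol

Total volume: dV/dt = Q_in − Q_out = 25.7900 L/s, so V(t) = 1478 + 25.7900 t and V(95.07) = 3929.86 L.
Solute balance: dm/dt = 0 − Q_out C = −Q_out m/V(t).
Separate: dm/m = −Q_out dt/V(t) ⇒ ln(m/m₀) = −(Q_out/(Q_in−Q_out)) ln(V/V₀).
m = m₀ (V₀/V)^(Q_out/(Q_in−Q_out)) = 71.83 × (1478/3929.86)^(1.70299) = 13.5845 mol.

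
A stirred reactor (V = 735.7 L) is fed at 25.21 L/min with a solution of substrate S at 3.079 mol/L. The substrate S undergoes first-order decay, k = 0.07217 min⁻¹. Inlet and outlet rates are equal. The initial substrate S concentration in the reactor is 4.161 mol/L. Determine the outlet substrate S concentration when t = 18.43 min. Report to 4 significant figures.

1.437 mol/L

V dC/dt = Q(C_in − C) − k V C.
This is linear with rate a = Q/V + k = 0.106437 min⁻¹.
C_ss = Q C_in/(Q + kV) = 0.991267 mol/L; C(t) = C_ss + (C₀ − C_ss) e^(−a t).
C(18.43) = 0.991267 + (3.16973)·e^(−0.106437·18.43) = 0.991267 + (3.16973)·0.140629 = 1.43702 mol/L.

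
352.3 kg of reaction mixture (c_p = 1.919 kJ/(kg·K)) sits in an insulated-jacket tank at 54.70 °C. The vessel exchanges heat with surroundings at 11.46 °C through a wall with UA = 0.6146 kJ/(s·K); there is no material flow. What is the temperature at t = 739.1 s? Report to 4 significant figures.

33.54 °C

Lumped-capacitance energy balance: M c_p dT/dt = UA(T_amb − T).
dT/dt = (T_ss − T)/τ with T_ss = T_amb = 11.4600 °C, τ = M c_p/UA = 352.3·1.919/0.6146 = 1100.01 s.
Solution: T(t) = T_ss + (T₀ − T_ss) e^(−t/τ).
T(739.1) = 11.4600 + (43.2400)·0.510734 = 33.5442 °C.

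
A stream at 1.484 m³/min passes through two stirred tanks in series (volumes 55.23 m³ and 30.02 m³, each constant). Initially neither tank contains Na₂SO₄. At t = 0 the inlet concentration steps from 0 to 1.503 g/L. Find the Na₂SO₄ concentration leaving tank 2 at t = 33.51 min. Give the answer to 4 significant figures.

0.5063 g/L

Time constants: τᵢ = Vᵢ/Q for each well-mixed tank.
τ₁ = 55.23/1.484 = 37.2170 min; τ₂ = 30.02/1.484 = 20.2291 min.
Tank 1: C₁ = C_in(1 − e^(−t/τ₁)). Tank 2 (τ₁ ≠ τ₂): C₂ = C_in[1 − (τ₁ e^(−t/τ₁) − τ₂ e^(−t/τ₂))/(τ₁ − τ₂)].
At t = 33.51: e^(−t/τ₁) = 0.406409, e^(−t/τ₂) = 0.190801.
C₂ = 1.503·[1 − (37.2170·0.406409 − 20.2291·0.190801)/(16.9879)] = 1.503·0.336846 = 0.506279 g/L.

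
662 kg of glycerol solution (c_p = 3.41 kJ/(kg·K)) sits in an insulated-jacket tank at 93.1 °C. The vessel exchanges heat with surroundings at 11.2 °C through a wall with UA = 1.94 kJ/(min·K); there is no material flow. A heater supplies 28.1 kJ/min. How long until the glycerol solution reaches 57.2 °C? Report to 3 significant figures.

885 min

M c_p dT/dt = −UA(T − T_amb) + Q̇.
τ = M c_p/UA = 1163.6 min; T_ss = T_amb + Q̇/UA = 11.2 + 28.1/1.94 = 25.685 °C.
T(t) = T_ss + (T₀ − T_ss)e^(−t/τ); set T = 57.2:
t = −τ ln[(T − T_ss)/(T₀ − T_ss)] = −1163.6 · ln(0.46748) = 884.81 min.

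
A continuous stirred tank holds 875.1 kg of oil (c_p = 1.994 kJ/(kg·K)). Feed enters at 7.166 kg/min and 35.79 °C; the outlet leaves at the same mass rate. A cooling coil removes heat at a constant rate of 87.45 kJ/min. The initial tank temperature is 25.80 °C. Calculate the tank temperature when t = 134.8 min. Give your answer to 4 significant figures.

28.39 °C

Heat balance on the well-mixed liquid: M c_p dT/dt = ṁ c_p (T_in − T) − 87.45.
τ = M/ṁ = 122.118 min; T_ss = T_in − Q̇/(ṁ c_p) = 35.79 − 87.45/(7.166·1.994) = 29.6699 °C.
Integrating: T(t) = T_ss + (T₀ − T_ss) e^(−t/τ).
T(134.8) = 29.6699 + (-3.86991)·e^(−134.8/122.118) = 29.6699 + (-3.86991)·0.331593 = 28.3867 °C.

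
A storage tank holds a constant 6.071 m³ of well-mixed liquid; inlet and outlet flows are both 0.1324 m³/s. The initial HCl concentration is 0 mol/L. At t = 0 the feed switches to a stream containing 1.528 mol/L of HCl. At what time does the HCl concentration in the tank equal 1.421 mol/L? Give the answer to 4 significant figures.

Mass balance on the solute (V constant): V dC/dt = Q(C_in − C), so τ = V/Q = 45.8535 s.
C(t) = C_in + (C₀ − C_in) e^(−t/τ). Set C = 1.421 and solve for t:
e^(−t/τ) = (C − C_in)/(C₀ − C_in) = (1.421 − 1.528)/(0 − 1.528) = 0.0700262
t = −τ ln(…) = 45.8535 × 2.65889 = 121.919 s.

121.9 s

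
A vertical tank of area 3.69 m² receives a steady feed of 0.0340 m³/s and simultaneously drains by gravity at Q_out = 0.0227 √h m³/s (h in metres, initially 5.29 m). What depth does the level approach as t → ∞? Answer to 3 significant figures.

Level balance: A dh/dt = 0.0340 − 0.0227 √h. Setting dh/dt = 0:
Q_in = 0.0227 √h_ss ⇒ √h_ss = 0.0340/0.0227 = 1.4978.
h_ss = 1.4978² = 2.2434 m. (Since h₀ = 5.29 m > h_ss, the level will fall toward this value.)

2.24 m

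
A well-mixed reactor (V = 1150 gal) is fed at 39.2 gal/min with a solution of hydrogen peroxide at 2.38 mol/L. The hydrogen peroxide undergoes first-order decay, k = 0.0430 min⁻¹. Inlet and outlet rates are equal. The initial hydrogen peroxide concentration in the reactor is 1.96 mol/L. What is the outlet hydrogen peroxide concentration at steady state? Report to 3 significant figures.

V dC/dt = Q(C_in − C) − k V C.
Steady state (dC/dt = 0): C_ss = Q C_in/(Q + kV) = C_in/(1 + kV/Q).
C_ss = 39.2·2.38/(39.2 + 0.0430·1150) = 93.296/88.650 = 1.0524 mol/L.

1.05 mol/L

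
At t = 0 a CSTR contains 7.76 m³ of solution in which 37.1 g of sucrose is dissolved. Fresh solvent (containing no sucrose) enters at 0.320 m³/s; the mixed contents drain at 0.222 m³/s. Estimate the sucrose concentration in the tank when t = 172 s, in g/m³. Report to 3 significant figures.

0.110 g/m³

Total volume: dV/dt = Q_in − Q_out = 0.098000 m³/s, so V(t) = 7.76 + 0.098000 t and V(172) = 24.616 m³.
No sucrose enters, so dm/dt = −Q_out · (m/V).
Separate: dm/m = −Q_out dt/V(t) ⇒ ln(m/m₀) = −(Q_out/(Q_in−Q_out)) ln(V/V₀).
m = m₀ (V₀/V)^(Q_out/(Q_in−Q_out)) = 37.1 × (7.76/24.616)^(2.2653) = 2.7142 g.
C = m/V = 2.7142/24.616 = 0.11026 g/m³.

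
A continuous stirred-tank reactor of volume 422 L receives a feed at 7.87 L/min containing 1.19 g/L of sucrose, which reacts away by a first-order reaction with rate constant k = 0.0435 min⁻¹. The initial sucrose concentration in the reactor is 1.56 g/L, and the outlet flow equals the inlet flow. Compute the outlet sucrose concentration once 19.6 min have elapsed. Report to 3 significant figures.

0.713 g/L

Species balance: V dC/dt = Q C_in − Q C − k V C.
This is linear with rate a = Q/V + k = 0.062149 min⁻¹.
C_ss = Q C_in/(Q + kV) = 0.35709 g/L; C(t) = C_ss + (C₀ − C_ss) e^(−a t).
C(19.6) = 0.35709 + (1.2029)·e^(−0.062149·19.6) = 0.35709 + (1.2029)·0.29578 = 0.71289 g/L.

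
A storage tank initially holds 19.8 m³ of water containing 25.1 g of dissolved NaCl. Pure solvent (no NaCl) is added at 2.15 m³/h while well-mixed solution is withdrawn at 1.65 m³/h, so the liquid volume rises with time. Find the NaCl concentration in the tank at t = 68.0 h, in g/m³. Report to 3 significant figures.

Total volume: dV/dt = Q_in − Q_out = 0.50000 m³/h, so V(t) = 19.8 + 0.50000 t and V(68.0) = 53.800 m³.
Solute balance: dm/dt = 0 − Q_out C = −Q_out m/V(t).
dm/m = −Q_out dt/(V₀ + 0.50000 t); integrating gives ln(m/m₀) = −(Q_out/(Q_in−Q_out)) ln(V/V₀).
m = m₀ (V₀/V)^(Q_out/(Q_in−Q_out)) = 25.1 × (19.8/53.800)^(3.3000) = 0.92702 g.
C = m/V = 0.92702/53.800 = 0.017231 g/m³.

0.0172 g/m³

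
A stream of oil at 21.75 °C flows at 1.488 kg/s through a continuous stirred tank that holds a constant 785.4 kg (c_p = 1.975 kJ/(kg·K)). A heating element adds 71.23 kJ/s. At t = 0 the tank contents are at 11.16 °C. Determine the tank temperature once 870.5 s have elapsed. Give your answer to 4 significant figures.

First-law balance (no shaft work): M c_p dT/dt = ṁ c_p (T_in − T) + 71.23.
Rearrange: dT/dt = (T_ss − T)/τ with τ = M/ṁ = 527.823 s and T_ss = T_in + Q̇/(ṁ c_p) = 45.9878 °C.
T approaches T_ss exponentially: T(t) = T_ss + (T₀ − T_ss) e^(−t/τ).
T(870.5) = 45.9878 + (-34.8278)·e^(−870.5/527.823) = 45.9878 + (-34.8278)·0.192198 = 39.2939 °C.

39.29 °C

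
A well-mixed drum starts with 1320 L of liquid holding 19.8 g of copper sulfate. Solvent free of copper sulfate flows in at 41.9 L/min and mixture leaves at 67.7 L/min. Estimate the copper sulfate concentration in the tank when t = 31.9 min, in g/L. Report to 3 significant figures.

Total volume: dV/dt = Q_in − Q_out = -25.800 L/min, so V(t) = 1320 − 25.800 t and V(31.9) = 496.98 L.
Solute balance: dm/dt = 0 − Q_out C = −Q_out m/V(t).
Separate: dm/m = −Q_out dt/V(t) ⇒ ln(m/m₀) = −(Q_out/(Q_in−Q_out)) ln(V/V₀).
m = m₀ (V₀/V)^(Q_out/(Q_in−Q_out)) = 19.8 × (1320/496.98)^(-2.6240) = 1.5257 g.
C = m/V = 1.5257/496.98 = 0.0030699 g/L.

0.00307 g/L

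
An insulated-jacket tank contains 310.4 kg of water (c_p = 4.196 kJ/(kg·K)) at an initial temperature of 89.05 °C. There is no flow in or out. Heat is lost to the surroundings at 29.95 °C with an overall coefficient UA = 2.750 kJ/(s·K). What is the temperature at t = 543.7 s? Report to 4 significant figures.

48.70 °C

M c_p dT/dt = −UA(T − T_amb).
dT/dt = (T_ss − T)/τ with T_ss = T_amb = 29.9500 °C, τ = M c_p/UA = 310.4·4.196/2.750 = 473.614 s.
Integrating: T(t) = T_ss + (T₀ − T_ss) e^(−t/τ).
T(543.7) = 29.9500 + (59.1000)·0.317277 = 48.7010 °C.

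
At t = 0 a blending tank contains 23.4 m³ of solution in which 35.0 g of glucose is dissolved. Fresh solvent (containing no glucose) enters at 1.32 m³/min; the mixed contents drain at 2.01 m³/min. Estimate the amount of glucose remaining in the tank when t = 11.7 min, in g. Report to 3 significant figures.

Total volume: dV/dt = Q_in − Q_out = -0.69000 m³/min, so V(t) = 23.4 − 0.69000 t and V(11.7) = 15.327 m³.
Species balance (pure solvent in): dm/dt = −Q_out · m/V(t).
dm/m = −Q_out dt/(V₀ − 0.69000 t); integrating gives ln(m/m₀) = −(Q_out/(Q_in−Q_out)) ln(V/V₀).
m = m₀ (V₀/V)^(Q_out/(Q_in−Q_out)) = 35.0 × (23.4/15.327)^(-2.9130) = 10.204 g.

10.2 g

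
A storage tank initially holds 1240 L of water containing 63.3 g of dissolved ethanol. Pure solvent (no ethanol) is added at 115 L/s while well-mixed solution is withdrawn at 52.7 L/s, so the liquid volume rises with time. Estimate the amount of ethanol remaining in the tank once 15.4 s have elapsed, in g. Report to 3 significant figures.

39.0 g

Total volume: dV/dt = Q_in − Q_out = 62.300 L/s, so V(t) = 1240 + 62.300 t and V(15.4) = 2199.4 L.
Species balance (pure solvent in): dm/dt = −Q_out · m/V(t).
dm/m = −Q_out dt/(V₀ + 62.300 t); integrating gives ln(m/m₀) = −(Q_out/(Q_in−Q_out)) ln(V/V₀).
m = m₀ (V₀/V)^(Q_out/(Q_in−Q_out)) = 63.3 × (1240/2199.4)^(0.84591) = 38.982 g.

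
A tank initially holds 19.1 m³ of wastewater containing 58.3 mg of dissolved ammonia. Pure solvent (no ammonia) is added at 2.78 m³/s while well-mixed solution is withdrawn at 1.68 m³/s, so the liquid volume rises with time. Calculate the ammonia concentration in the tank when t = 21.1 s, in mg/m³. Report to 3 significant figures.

0.409 mg/m³

Let m(t) be the amount of ammonia. Volume: V(t) = V₀ + (Q_in − Q_out) t = 19.1 + 1.1000 t; V(21.1) = 42.310 m³.
Solute balance: dm/dt = 0 − Q_out C = −Q_out m/V(t).
dm/m = −Q_out dt/(V₀ + 1.1000 t); integrating gives ln(m/m₀) = −(Q_out/(Q_in−Q_out)) ln(V/V₀).
m = m₀ (V₀/V)^(Q_out/(Q_in−Q_out)) = 58.3 × (19.1/42.310)^(1.5273) = 17.303 mg.
C = m/V = 17.303/42.310 = 0.40897 mg/m³.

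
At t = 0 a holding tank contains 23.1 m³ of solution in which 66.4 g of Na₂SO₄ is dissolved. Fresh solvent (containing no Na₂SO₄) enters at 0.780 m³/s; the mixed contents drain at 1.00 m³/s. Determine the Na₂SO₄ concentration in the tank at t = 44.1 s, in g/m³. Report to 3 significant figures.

0.417 g/m³

Let m(t) be the amount of Na₂SO₄. Volume: V(t) = V₀ + (Q_in − Q_out) t = 23.1 − 0.22000 t; V(44.1) = 13.398 m³.
No Na₂SO₄ enters, so dm/dt = −Q_out · (m/V).
dm/m = −Q_out dt/(V₀ − 0.22000 t); integrating gives ln(m/m₀) = −(Q_out/(Q_in−Q_out)) ln(V/V₀).
m = m₀ (V₀/V)^(Q_out/(Q_in−Q_out)) = 66.4 × (23.1/13.398)^(-4.5455) = 5.5827 g.
C = m/V = 5.5827/13.398 = 0.41668 g/m³.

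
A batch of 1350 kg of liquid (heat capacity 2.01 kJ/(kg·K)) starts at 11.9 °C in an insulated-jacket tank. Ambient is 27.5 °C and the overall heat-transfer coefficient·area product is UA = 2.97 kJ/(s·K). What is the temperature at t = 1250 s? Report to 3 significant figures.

Lumped-capacitance energy balance: M c_p dT/dt = UA(T_amb − T).
dT/dt = (T_ss − T)/τ with T_ss = T_amb = 27.500 °C, τ = M c_p/UA = 1350·2.01/2.97 = 913.64 s.
Solution: T(t) = T_ss + (T₀ − T_ss) e^(−t/τ).
T(1250) = 27.500 + (-15.600)·0.25458 = 23.529 °C.

23.5 °C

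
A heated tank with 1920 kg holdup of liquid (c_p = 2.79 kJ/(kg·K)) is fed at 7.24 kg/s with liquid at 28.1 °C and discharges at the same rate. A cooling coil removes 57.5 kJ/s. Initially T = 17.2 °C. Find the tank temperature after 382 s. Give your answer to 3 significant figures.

Energy balance: M c_p dT/dt = ṁ c_p (T_in − T) − 57.5.
τ = M/ṁ = 265.19 s; T_ss = T_in − Q̇/(ṁ c_p) = 28.1 − 57.5/(7.24·2.79) = 25.253 °C.
T approaches T_ss exponentially: T(t) = T_ss + (T₀ − T_ss) e^(−t/τ).
T(382) = 25.253 + (-8.0534)·e^(−382/265.19) = 25.253 + (-8.0534)·0.23682 = 23.346 °C.

23.3 °C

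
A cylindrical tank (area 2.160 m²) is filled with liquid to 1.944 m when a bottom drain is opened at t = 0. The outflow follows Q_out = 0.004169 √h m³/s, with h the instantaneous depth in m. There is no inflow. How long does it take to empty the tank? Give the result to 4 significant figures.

1445 s

With no inflow, A dh/dt = −0.004169 √h.
This is separable: 2 d(√h)/dt = −0.004169/A, so √h = √h₀ − (0.004169/(2A)) t.
Set h = 0: 2√h₀ = (0.004169/A) t_empty ⇒ t_empty = 2A√h₀/0.004169.
t_empty = 2·2.160·√1.944/0.004169 = 4.32000·1.39427/0.004169 = 1444.77 s.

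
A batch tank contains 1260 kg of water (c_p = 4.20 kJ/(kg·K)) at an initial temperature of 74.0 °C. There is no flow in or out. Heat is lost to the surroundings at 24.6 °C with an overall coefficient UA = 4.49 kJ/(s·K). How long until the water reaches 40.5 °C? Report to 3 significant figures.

Lumped-capacitance energy balance: M c_p dT/dt = UA(T_amb − T).
τ = M c_p/UA = 1178.6 s; T_ss = T_amb = 24.600 °C.
T(t) = T_ss + (T₀ − T_ss)e^(−t/τ); set T = 40.5:
t = −τ ln[(T − T_ss)/(T₀ − T_ss)] = −1178.6 · ln(0.32186) = 1336.1 s.

1340 s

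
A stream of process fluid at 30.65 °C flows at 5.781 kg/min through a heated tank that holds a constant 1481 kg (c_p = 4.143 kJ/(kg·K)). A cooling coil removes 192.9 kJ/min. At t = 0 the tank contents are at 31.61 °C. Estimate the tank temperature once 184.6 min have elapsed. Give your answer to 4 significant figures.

26.98 °C

Heat balance on the well-mixed liquid: M c_p dT/dt = ṁ c_p (T_in − T) − 192.9.
τ = M/ṁ = 256.184 min; T_ss = T_in − Q̇/(ṁ c_p) = 30.65 − 192.9/(5.781·4.143) = 22.5959 °C.
Integrating: T(t) = T_ss + (T₀ − T_ss) e^(−t/τ).
T(184.6) = 22.5959 + (9.01405)·e^(−184.6/256.184) = 22.5959 + (9.01405)·0.486472 = 26.9810 °C.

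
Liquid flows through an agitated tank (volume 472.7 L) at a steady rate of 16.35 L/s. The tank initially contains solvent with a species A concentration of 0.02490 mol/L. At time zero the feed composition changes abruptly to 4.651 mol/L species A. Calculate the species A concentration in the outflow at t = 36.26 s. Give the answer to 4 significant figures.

Unsteady species balance (constant V, well mixed): V dC/dt = Q(C_in − C).
So dC/dt = (C_in − C)/τ with τ = V/Q = 472.7/16.35 = 28.9113 s.
This is linear first-order; C(t) = C_in + (C₀ − C_in) e^(−t/τ).
C(36.26) = 4.651 + (0.02490 − 4.651)·e^(−36.26/28.9113) = 4.651 + (-4.62610)·0.285310 = 3.33113 mol/L.

3.331 mol/L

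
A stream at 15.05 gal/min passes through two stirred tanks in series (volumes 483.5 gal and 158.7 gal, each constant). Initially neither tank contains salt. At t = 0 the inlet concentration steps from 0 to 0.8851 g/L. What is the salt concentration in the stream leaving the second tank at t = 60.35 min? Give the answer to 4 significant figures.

0.6852 g/L

Time constants: τᵢ = Vᵢ/Q for each well-mixed tank.
τ₁ = 483.5/15.05 = 32.1262 min; τ₂ = 158.7/15.05 = 10.5449 min.
Solving the cascade with C₁(0)=C₂(0)=0 gives C₂(t) = C_in[1 − (τ₁ e^(−t/τ₁) − τ₂ e^(−t/τ₂))/(τ₁ − τ₂)].
At t = 60.35: e^(−t/τ₁) = 0.152815, e^(−t/τ₂) = 0.00326932.
C₂ = 0.8851·[1 − (32.1262·0.152815 − 10.5449·0.00326932)/(21.5814)] = 0.8851·0.774116 = 0.685170 g/L.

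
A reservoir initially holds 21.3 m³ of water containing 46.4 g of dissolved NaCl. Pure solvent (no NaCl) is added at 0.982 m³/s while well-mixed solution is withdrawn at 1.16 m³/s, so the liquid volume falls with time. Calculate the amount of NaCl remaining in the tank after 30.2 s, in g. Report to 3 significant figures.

Total volume: dV/dt = Q_in − Q_out = -0.17800 m³/s, so V(t) = 21.3 − 0.17800 t and V(30.2) = 15.924 m³.
Solute balance: dm/dt = 0 − Q_out C = −Q_out m/V(t).
Separate: dm/m = −Q_out dt/V(t) ⇒ ln(m/m₀) = −(Q_out/(Q_in−Q_out)) ln(V/V₀).
m = m₀ (V₀/V)^(Q_out/(Q_in−Q_out)) = 46.4 × (21.3/15.924)^(-6.5169) = 6.9716 g.

6.97 g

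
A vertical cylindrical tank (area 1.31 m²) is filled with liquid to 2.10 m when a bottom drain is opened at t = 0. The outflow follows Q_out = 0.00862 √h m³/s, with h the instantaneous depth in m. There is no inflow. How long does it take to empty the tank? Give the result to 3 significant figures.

Volume balance on the tank: A dh/dt = −0.00862 √h.
∫ h^(−1/2) dh = −(0.00862/A) ∫ dt, giving 2√h = 2√h₀ − (0.00862/A) t.
Tank is empty when √h = 0: t_empty = 2A√h₀/0.00862.
t_empty = 2·1.31·√2.10/0.00862 = 2.6200·1.4491/0.00862 = 440.46 s.

440 s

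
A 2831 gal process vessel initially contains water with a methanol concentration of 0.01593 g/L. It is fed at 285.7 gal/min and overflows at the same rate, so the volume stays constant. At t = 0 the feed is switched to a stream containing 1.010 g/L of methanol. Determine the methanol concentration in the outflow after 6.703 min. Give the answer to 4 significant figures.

Unsteady species balance (constant V, well mixed): V dC/dt = Q(C_in − C).
Time constant τ = V/Q = 2831/285.7 = 9.90900 min.
Solution: C(t) = C_in + (C₀ − C_in) e^(−t/τ).
C(6.703) = 1.010 + (0.01593 − 1.010)·e^(−6.703/9.90900) = 1.010 + (-0.994070)·0.508416 = 0.504599 g/L.

0.5046 g/L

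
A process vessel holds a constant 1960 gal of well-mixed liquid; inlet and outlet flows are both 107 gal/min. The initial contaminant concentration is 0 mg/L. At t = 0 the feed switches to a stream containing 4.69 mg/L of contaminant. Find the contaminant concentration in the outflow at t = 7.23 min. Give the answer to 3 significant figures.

1.53 mg/L

Species balance on the tank: V dC/dt = Q(C_in − C).
Time constant τ = V/Q = 1960/107 = 18.318 min.
Solution: C(t) = C_in + (C₀ − C_in) e^(−t/τ).
C(7.23) = 4.69 + (0 − 4.69)·e^(−7.23/18.318) = 4.69 + (-4.6900)·0.67388 = 1.5295 mg/L.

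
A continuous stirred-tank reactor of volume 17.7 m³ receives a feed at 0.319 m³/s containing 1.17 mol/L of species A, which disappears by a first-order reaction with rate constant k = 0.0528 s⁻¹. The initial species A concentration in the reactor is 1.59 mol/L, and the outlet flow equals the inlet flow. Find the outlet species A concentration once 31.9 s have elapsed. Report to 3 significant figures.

0.433 mol/L

V dC/dt = Q(C_in − C) − k V C.
This is linear with rate a = Q/V + k = 0.070823 s⁻¹.
C_ss = Q C_in/(Q + kV) = 0.29774 mol/L; C(t) = C_ss + (C₀ − C_ss) e^(−a t).
C(31.9) = 0.29774 + (1.2923)·e^(−0.070823·31.9) = 0.29774 + (1.2923)·0.10443 = 0.43269 mol/L.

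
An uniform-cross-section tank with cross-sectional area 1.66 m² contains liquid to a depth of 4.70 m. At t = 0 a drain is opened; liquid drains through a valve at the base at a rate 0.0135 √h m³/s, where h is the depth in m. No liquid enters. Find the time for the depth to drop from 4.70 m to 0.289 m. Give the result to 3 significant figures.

401 s

With no inflow, A dh/dt = −0.0135 √h.
This is separable: 2 d(√h)/dt = −0.0135/A, so √h = √h₀ − (0.0135/(2A)) t.
t = 2A(√h₀ − √h)/0.0135 = 2·1.66·(√4.70 − √0.289)/0.0135
  = 3.3200 × (2.1679 − 0.53759) / 0.0135 = 400.95 s.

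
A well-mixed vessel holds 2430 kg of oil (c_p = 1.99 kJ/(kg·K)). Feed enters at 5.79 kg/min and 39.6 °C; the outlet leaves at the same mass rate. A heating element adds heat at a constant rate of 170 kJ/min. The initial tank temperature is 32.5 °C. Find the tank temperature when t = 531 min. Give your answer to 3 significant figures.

48.2 °C

First-law balance (no shaft work): M c_p dT/dt = ṁ c_p (T_in − T) + 170.
Rearrange: dT/dt = (T_ss − T)/τ with τ = M/ṁ = 419.69 min and T_ss = T_in + Q̇/(ṁ c_p) = 54.354 °C.
T approaches T_ss exponentially: T(t) = T_ss + (T₀ − T_ss) e^(−t/τ).
T(531) = 54.354 + (-21.854)·e^(−531/419.69) = 54.354 + (-21.854)·0.28218 = 48.187 °C.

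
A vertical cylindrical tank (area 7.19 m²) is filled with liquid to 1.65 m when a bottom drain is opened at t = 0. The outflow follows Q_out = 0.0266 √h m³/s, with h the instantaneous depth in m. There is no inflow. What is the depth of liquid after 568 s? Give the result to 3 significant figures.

A dh/dt = −Q_out = −0.0266 √h.
∫ h^(−1/2) dh = −(0.0266/A) ∫ dt, giving 2√h = 2√h₀ − (0.0266/A) t.
√h = √1.65 − 0.0266·568/(2·7.19) = 1.2845 − 1.0507 = 0.23384.
h = 0.23384² = 0.054682 m.

0.0547 m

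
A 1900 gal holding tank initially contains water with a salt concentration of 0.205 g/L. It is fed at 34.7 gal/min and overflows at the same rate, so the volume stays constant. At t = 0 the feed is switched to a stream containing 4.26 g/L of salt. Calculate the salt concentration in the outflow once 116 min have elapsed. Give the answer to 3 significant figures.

Accumulation = in − out for the solute gives V dC/dt = Q(C_in − C).
Rewrite as dC/dt + C/τ = C_in/τ, τ = V/Q = 54.755 min.
This is linear first-order; C(t) = C_in + (C₀ − C_in) e^(−t/τ).
C(116) = 4.26 + (0.205 − 4.26)·e^(−116/54.755) = 4.26 + (-4.0550)·0.12021 = 3.7726 g/L.

3.77 g/L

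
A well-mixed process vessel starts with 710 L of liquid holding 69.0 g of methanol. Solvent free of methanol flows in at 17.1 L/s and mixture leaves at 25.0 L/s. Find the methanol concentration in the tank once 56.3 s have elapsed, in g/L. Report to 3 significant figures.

0.0115 g/L

Total volume: dV/dt = Q_in − Q_out = -7.9000 L/s, so V(t) = 710 − 7.9000 t and V(56.3) = 265.23 L.
Species balance (pure solvent in): dm/dt = −Q_out · m/V(t).
dm/m = −Q_out dt/(V₀ − 7.9000 t); integrating gives ln(m/m₀) = −(Q_out/(Q_in−Q_out)) ln(V/V₀).
m = m₀ (V₀/V)^(Q_out/(Q_in−Q_out)) = 69.0 × (710/265.23)^(-3.1646) = 3.0589 g.
C = m/V = 3.0589/265.23 = 0.011533 g/L.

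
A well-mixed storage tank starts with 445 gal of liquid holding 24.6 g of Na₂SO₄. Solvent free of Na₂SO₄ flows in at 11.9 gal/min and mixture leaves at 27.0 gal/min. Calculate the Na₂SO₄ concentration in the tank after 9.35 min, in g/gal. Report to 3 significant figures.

Let m(t) be the amount of Na₂SO₄. Volume: V(t) = V₀ + (Q_in − Q_out) t = 445 − 15.100 t; V(9.35) = 303.81 gal.
No Na₂SO₄ enters, so dm/dt = −Q_out · (m/V).
Separate: dm/m = −Q_out dt/V(t) ⇒ ln(m/m₀) = −(Q_out/(Q_in−Q_out)) ln(V/V₀).
m = m₀ (V₀/V)^(Q_out/(Q_in−Q_out)) = 24.6 × (445/303.81)^(-1.7881) = 12.433 g.
C = m/V = 12.433/303.81 = 0.040921 g/gal.

0.0409 g/gal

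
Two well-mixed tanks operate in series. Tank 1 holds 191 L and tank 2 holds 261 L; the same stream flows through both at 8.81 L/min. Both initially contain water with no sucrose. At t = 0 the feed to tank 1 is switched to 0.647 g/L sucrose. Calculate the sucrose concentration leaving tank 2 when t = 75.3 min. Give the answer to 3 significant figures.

0.512 g/L

Time constants: τᵢ = Vᵢ/Q for each well-mixed tank.
τ₁ = 191/8.81 = 21.680 min; τ₂ = 261/8.81 = 29.625 min.
Solving the cascade with C₁(0)=C₂(0)=0 gives C₂(t) = C_in[1 − (τ₁ e^(−t/τ₁) − τ₂ e^(−t/τ₂))/(τ₁ − τ₂)].
At t = 75.3: e^(−t/τ₁) = 0.031016, e^(−t/τ₂) = 0.078730.
C₂ = 0.647·[1 − (21.680·0.031016 − 29.625·0.078730)/(-7.9455)] = 0.647·0.79108 = 0.51183 g/L.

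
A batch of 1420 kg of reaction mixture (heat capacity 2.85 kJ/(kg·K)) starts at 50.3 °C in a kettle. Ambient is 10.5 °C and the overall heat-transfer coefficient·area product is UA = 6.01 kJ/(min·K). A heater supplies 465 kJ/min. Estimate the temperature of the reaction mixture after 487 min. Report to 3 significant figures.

69.6 °C

Heat balance on the well-mixed liquid: M c_p dT/dt = −UA(T − T_amb) + Q̇.
dT/dt = (T_ss − T)/τ with T_ss = T_amb + Q̇/UA = 10.5 + 465/6.01 = 87.871 °C, τ = M c_p/UA = 1420·2.85/6.01 = 673.38 min.
Solution: T(t) = T_ss + (T₀ − T_ss) e^(−t/τ).
T(487) = 87.871 + (-37.571)·0.48519 = 69.642 °C.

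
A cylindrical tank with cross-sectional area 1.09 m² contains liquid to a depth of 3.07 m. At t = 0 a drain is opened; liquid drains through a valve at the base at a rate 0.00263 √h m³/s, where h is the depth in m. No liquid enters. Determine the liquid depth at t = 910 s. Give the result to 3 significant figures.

0.428 m

A dh/dt = −Q_out = −0.00263 √h.
This is separable: 2 d(√h)/dt = −0.00263/A, so √h = √h₀ − (0.00263/(2A)) t.
√h = √3.07 − 0.00263·910/(2·1.09) = 1.7521 − 1.0978 = 0.65430.
h = 0.65430² = 0.42811 m.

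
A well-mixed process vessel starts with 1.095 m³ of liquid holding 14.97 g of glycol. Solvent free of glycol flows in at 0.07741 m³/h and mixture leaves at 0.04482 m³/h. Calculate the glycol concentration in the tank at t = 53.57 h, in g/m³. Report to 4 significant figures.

Let m(t) be the amount of glycol. Volume: V(t) = V₀ + (Q_in − Q_out) t = 1.095 + 0.0325900 t; V(53.57) = 2.84085 m³.
Species balance (pure solvent in): dm/dt = −Q_out · m/V(t).
dm/m = −Q_out dt/(V₀ + 0.0325900 t); integrating gives ln(m/m₀) = −(Q_out/(Q_in−Q_out)) ln(V/V₀).
m = m₀ (V₀/V)^(Q_out/(Q_in−Q_out)) = 14.97 × (1.095/2.84085)^(1.37527) = 4.03473 g.
C = m/V = 4.03473/2.84085 = 1.42026 g/m³.

1.420 g/m³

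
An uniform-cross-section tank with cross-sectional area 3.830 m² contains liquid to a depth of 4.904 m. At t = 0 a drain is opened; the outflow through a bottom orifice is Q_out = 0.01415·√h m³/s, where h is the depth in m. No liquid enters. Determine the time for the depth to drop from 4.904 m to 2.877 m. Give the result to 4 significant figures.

280.6 s

Mass balance (ρ constant): A dh/dt = −0.01415 √h.
This is separable: 2 d(√h)/dt = −0.01415/A, so √h = √h₀ − (0.01415/(2A)) t.
t = 2A(√h₀ − √h)/0.01415 = 2·3.830·(√4.904 − √2.877)/0.01415
  = 7.66000 × (2.21450 − 1.69617) / 0.01415 = 280.592 s.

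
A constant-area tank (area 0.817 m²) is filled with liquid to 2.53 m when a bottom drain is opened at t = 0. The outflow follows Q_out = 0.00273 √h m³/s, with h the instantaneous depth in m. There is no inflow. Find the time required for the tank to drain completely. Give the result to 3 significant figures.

A dh/dt = −Q_out = −0.00273 √h.
∫ h^(−1/2) dh = −(0.00273/A) ∫ dt, giving 2√h = 2√h₀ − (0.00273/A) t.
Set h = 0: 2√h₀ = (0.00273/A) t_empty ⇒ t_empty = 2A√h₀/0.00273.
t_empty = 2·0.817·√2.53/0.00273 = 1.6340·1.5906/0.00273 = 952.03 s.

952 s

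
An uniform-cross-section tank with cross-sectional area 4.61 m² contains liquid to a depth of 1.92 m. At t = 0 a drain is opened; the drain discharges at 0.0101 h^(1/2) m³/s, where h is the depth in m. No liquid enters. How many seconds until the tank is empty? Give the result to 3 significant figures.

Volume balance on the tank: A dh/dt = −0.0101 √h.
∫ h^(−1/2) dh = −(0.0101/A) ∫ dt, giving 2√h = 2√h₀ − (0.0101/A) t.
Set h = 0: 2√h₀ = (0.0101/A) t_empty ⇒ t_empty = 2A√h₀/0.0101.
t_empty = 2·4.61·√1.92/0.0101 = 9.2200·1.3856/0.0101 = 1264.9 s.

1260 s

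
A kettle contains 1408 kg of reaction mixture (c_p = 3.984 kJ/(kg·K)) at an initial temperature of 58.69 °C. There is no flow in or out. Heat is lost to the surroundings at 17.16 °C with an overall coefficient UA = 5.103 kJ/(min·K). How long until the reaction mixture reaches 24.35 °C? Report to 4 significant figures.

First-law balance (no shaft work): M c_p dT/dt = −UA(T − T_amb).
τ = M c_p/UA = 1099.25 min; T_ss = T_amb = 17.1600 °C.
T(t) = T_ss + (T₀ − T_ss)e^(−t/τ); set T = 24.35:
t = −τ ln[(T − T_ss)/(T₀ − T_ss)] = −1099.25 · ln(0.173128) = 1927.78 min.

1928 min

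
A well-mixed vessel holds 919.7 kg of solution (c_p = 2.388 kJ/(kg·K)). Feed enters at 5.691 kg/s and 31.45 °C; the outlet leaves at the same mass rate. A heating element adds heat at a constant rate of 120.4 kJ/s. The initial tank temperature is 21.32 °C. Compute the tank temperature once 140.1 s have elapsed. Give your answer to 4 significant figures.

32.33 °C

Unsteady energy balance on the tank contents: M c_p dT/dt = ṁ c_p (T_in − T) + 120.4.
τ = M/ṁ = 161.606 s; T_ss = T_in + Q̇/(ṁ c_p) = 31.45 + 120.4/(5.691·2.388) = 40.3094 °C.
Integrating: T(t) = T_ss + (T₀ − T_ss) e^(−t/τ).
T(140.1) = 40.3094 + (-18.9894)·e^(−140.1/161.606) = 40.3094 + (-18.9894)·0.420243 = 32.3292 °C.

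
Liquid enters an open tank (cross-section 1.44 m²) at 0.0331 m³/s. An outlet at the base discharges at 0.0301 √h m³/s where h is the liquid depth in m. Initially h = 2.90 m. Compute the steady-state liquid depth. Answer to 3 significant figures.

1.21 m

A dh/dt = Q_in − 0.0301 √h. Steady state requires inflow = outflow:
Q_in = 0.0301 √h_ss ⇒ √h_ss = 0.0331/0.0301 = 1.0997.
h_ss = 1.0997² = 1.2093 m. (Since h₀ = 2.90 m > h_ss, the level will fall toward this value.)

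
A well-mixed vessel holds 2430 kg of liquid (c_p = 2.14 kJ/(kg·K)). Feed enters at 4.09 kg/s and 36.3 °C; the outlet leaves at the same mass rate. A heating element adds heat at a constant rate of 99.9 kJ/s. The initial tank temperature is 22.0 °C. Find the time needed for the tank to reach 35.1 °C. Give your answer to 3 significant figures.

423 s

Heat balance on the well-mixed liquid: M c_p dT/dt = ṁ c_p (T_in − T) + 99.9.
τ = M/ṁ = 594.13 s; T_ss = T_in + Q̇/(ṁ c_p) = 47.714 °C.
T(t) = T_ss + (T₀ − T_ss) e^(−t/τ). Set T = 35.1:
e^(−t/τ) = (35.1 − 47.714)/(22.0 − 47.714) = 0.49054
t = −594.13 · ln(0.49054) = 423.16 s.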